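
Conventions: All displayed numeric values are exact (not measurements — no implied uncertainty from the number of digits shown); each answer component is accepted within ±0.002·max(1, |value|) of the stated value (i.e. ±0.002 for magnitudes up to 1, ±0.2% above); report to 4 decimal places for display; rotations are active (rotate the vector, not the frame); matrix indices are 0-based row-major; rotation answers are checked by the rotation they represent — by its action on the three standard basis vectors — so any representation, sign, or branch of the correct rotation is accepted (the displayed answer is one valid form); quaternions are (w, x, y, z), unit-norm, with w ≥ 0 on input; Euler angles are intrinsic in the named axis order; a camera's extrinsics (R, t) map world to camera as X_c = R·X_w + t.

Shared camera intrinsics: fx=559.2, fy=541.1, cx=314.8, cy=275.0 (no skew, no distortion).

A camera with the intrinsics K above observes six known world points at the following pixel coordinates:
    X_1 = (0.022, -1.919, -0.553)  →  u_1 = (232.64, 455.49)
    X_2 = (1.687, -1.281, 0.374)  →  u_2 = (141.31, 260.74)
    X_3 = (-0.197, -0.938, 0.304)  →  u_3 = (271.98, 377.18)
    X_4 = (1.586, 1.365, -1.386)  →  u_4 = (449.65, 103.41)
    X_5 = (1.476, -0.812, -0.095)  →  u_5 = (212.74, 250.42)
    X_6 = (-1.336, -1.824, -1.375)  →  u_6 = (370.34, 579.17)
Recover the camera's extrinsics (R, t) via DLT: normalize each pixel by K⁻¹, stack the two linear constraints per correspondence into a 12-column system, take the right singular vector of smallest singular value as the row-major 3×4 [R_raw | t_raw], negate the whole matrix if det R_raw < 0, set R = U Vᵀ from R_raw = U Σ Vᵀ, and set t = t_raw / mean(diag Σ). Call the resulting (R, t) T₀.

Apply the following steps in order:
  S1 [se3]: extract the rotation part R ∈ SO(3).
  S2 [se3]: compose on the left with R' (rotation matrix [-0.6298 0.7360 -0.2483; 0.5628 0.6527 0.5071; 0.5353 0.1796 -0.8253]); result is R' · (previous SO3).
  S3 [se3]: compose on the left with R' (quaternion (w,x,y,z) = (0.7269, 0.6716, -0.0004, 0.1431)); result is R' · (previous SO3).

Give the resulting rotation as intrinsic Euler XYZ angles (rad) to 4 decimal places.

rotation (euler_xyz) = (-1.5983, -0.0762, 1.5581)

source (pnp_recover): camera pose = R=[-0.4716 0.6594 -0.5855; -0.7892 -0.6118 -0.0534; -0.3934 0.4369 0.8089], t=(0.2401, 0.4300, 6.1400)
after S1 (rot_of_se3): [-0.4716 0.6594 -0.5855; -0.7892 -0.6118 -0.0534; -0.3934 0.4369 0.8089]
after S2 (compose_so3): [-0.1861 -0.9741 0.1286; -0.9801 0.1933 0.0458; -0.0695 -0.1175 -0.9906]
after S3 (compose_so3): [0.0126 -0.9970 -0.0761; -0.0265 -0.0764 0.9967; -0.9996 -0.0106 -0.0274]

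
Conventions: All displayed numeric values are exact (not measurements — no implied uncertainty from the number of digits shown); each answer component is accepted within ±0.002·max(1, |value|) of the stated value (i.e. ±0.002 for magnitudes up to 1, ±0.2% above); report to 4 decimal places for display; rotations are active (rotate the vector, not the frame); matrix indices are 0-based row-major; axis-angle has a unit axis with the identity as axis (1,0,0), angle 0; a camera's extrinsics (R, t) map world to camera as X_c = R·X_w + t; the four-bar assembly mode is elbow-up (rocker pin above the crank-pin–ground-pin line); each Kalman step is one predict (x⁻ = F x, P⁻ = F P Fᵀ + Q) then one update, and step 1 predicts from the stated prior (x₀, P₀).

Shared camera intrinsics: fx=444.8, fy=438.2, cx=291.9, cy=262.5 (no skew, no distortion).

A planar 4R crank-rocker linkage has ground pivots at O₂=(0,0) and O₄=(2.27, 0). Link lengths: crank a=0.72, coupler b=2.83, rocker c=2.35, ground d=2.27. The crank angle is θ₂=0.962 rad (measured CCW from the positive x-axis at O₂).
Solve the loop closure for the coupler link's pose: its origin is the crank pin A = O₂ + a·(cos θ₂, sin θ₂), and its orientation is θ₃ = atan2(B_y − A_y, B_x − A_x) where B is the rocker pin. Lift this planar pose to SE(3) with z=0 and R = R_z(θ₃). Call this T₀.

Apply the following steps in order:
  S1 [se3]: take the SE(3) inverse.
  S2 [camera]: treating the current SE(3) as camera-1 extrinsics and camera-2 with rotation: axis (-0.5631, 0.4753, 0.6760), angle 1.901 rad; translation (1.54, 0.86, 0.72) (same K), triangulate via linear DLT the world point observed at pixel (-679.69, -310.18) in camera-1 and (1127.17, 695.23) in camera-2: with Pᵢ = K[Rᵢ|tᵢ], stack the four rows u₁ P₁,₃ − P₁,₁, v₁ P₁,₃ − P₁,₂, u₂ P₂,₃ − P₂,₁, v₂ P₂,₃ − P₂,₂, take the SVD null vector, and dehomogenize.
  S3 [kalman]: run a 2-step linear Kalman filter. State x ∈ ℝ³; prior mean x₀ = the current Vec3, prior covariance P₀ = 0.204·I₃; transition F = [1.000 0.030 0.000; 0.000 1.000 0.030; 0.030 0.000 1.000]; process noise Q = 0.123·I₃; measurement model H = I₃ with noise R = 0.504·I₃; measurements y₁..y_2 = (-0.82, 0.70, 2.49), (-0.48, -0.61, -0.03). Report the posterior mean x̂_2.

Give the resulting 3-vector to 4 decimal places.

source (fourbar_fk): coupler pose = R=[0.7920 -0.6106 0.0000; 0.6106 0.7920 0.0000; 0.0000 0.0000 1.0000], t=(0.4118, 0.5906, 0.0000)
after S1 (invert_se3): R=[0.7920 0.6106 0.0000; -0.6106 0.7920 0.0000; 0.0000 0.0000 1.0000], t=(-0.6867, -0.2164, 0.0000)
after S2 (triangulate): (-0.5883, -1.9512, 1.0731)
after S3 (kf_track): (-0.6372, -0.7550, 0.9741)

result = (-0.6372, -0.7550, 0.9741)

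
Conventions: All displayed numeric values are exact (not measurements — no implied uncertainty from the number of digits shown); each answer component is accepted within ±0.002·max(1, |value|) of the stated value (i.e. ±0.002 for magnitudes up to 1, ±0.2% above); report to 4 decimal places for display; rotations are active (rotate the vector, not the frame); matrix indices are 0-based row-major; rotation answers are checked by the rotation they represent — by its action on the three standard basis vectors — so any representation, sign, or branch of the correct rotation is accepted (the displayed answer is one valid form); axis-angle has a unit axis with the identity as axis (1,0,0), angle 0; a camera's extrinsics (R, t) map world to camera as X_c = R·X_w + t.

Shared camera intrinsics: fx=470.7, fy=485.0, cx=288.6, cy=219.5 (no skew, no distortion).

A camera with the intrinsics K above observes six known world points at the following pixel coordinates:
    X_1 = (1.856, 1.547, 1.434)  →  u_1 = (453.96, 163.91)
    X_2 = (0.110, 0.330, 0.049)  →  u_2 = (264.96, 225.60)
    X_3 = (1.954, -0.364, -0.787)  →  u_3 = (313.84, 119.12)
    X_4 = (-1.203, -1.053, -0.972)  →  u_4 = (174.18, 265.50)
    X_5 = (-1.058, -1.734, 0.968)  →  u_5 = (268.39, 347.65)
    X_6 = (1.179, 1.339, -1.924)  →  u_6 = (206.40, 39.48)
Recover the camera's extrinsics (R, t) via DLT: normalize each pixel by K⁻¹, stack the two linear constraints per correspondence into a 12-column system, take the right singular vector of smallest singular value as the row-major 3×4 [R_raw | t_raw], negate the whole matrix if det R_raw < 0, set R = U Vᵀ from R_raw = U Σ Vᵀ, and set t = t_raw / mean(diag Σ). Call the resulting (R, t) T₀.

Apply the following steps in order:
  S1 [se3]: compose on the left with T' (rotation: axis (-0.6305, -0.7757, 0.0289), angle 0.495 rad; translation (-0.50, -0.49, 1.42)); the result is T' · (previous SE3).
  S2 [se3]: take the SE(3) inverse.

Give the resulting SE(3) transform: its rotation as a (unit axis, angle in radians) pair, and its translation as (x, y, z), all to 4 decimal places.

rotation (axis_angle) = ((0.8460, -0.1069, 0.5223), 2.1895), translation = (-1.5318, 7.3822, 2.6753)

source (pnp_recover): camera pose = R=[0.6938 -0.0633 0.7174; -0.7011 -0.2874 0.6526; 0.1649 -0.9557 -0.2438], t=(-0.4101, 0.2200, 6.6704)
after S1 (compose_se3): R=[0.5509 0.2826 0.7852; -0.5684 -0.5619 0.6010; 0.6111 -0.7774 -0.1490], t=(-3.3430, 1.6697, 7.0736)
after S2 (invert_se3): R=[0.5509 -0.5684 0.6111; 0.2826 -0.5619 -0.7774; 0.7852 0.6010 -0.1490], t=(-1.5318, 7.3822, 2.6753)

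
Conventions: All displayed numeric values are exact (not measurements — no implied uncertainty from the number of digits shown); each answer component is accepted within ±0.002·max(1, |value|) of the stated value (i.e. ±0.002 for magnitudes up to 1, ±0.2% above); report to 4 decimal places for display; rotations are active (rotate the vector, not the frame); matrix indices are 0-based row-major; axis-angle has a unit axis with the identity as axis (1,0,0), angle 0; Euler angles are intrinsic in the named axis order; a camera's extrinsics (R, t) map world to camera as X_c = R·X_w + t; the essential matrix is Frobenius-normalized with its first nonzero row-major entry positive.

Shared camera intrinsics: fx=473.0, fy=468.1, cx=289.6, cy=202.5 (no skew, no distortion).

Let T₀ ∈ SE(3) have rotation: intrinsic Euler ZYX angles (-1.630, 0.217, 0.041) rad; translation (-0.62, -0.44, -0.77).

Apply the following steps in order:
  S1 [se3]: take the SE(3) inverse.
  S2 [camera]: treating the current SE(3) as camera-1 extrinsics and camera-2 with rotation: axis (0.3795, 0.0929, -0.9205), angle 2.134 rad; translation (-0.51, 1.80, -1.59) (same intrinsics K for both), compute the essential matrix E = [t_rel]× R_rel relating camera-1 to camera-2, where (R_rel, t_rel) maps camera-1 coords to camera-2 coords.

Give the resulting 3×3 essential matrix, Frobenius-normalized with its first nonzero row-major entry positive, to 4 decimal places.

after S1 (invert_se3): R=[-0.0578 -0.9748 -0.2153; 0.9969 -0.0679 0.0400; -0.0536 -0.2123 0.9757], t=(-0.6305, 0.6190, 0.6246)
after S2 (essential): [0.0682 -0.6233 0.3196; 0.2496 0.1102 0.2871; 0.3628 0.2748 0.3750]

matrix = [0.0682 -0.6233 0.3196; 0.2496 0.1102 0.2871; 0.3628 0.2748 0.3750]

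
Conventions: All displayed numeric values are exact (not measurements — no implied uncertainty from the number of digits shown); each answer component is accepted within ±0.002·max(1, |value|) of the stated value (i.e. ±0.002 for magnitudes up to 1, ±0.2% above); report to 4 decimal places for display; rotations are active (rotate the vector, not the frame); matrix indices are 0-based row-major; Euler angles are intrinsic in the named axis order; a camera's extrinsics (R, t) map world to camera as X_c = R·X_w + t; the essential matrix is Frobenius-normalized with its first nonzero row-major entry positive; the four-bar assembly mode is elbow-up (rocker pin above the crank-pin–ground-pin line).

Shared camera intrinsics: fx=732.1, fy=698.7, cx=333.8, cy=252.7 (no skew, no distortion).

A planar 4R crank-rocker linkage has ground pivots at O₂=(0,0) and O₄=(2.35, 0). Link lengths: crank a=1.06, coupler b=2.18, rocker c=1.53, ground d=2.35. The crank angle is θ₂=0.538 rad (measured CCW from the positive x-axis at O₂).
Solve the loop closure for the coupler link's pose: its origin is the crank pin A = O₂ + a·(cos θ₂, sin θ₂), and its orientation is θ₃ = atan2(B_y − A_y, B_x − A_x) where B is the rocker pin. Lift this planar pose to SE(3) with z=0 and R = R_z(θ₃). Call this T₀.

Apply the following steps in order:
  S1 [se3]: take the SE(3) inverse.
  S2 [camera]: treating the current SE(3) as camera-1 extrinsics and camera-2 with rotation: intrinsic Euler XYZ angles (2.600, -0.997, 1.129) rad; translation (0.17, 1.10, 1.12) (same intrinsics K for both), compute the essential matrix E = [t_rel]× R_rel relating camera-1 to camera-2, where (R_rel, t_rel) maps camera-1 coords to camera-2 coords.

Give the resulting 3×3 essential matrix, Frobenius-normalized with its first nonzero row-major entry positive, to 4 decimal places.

source (fourbar_fk): coupler pose = R=[0.9142 -0.4052 0.0000; 0.4052 0.9142 0.0000; 0.0000 0.0000 1.0000], t=(0.9103, 0.5432, 0.0000)
after S1 (invert_se3): R=[0.9142 0.4052 0.0000; -0.4052 0.9142 0.0000; 0.0000 0.0000 1.0000], t=(-1.0523, -0.1278, 0.0000)
after S2 (essential): [0.6542 -0.2171 0.1507; -0.0136 -0.4131 -0.5655; -0.0413 0.0714 0.0682]

matrix = [0.6542 -0.2171 0.1507; -0.0136 -0.4131 -0.5655; -0.0413 0.0714 0.0682]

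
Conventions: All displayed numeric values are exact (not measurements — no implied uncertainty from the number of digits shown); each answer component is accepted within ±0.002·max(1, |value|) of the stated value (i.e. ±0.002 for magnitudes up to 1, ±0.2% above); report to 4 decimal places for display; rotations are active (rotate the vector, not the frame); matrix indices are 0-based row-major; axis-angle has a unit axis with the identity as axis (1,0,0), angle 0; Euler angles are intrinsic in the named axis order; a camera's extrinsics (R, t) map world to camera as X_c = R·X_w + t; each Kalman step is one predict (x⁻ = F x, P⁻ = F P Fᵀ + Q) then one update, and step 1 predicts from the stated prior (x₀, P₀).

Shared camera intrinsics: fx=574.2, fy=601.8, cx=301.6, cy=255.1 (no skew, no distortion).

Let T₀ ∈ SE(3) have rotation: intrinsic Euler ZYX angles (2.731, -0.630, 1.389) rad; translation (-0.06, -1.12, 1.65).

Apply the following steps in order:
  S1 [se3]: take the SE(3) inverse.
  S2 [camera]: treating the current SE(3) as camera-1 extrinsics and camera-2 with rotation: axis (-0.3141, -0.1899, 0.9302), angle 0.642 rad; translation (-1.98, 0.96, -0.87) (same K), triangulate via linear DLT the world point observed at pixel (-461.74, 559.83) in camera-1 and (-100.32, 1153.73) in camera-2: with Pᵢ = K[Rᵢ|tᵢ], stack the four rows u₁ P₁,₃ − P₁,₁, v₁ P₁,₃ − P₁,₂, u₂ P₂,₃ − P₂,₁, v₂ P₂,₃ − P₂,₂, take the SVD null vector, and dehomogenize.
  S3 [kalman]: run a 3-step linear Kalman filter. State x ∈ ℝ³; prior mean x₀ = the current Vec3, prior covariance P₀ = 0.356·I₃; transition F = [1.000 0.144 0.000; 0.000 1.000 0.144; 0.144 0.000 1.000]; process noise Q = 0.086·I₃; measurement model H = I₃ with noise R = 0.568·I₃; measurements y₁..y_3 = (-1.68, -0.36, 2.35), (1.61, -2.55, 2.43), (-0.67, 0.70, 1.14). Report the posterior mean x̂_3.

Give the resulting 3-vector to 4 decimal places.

after S1 (invert_se3): R=[-0.7409 0.3225 0.5891; 0.4591 -0.3971 0.7947; 0.4902 0.8593 0.1461], t=(-0.6553, -1.7284, 0.7507)
after S2 (triangulate): (1.3995, -0.9239, 1.4494)
after S3 (kf_track): (0.0022, -0.3508, 1.8136)

result = (0.0022, -0.3508, 1.8136)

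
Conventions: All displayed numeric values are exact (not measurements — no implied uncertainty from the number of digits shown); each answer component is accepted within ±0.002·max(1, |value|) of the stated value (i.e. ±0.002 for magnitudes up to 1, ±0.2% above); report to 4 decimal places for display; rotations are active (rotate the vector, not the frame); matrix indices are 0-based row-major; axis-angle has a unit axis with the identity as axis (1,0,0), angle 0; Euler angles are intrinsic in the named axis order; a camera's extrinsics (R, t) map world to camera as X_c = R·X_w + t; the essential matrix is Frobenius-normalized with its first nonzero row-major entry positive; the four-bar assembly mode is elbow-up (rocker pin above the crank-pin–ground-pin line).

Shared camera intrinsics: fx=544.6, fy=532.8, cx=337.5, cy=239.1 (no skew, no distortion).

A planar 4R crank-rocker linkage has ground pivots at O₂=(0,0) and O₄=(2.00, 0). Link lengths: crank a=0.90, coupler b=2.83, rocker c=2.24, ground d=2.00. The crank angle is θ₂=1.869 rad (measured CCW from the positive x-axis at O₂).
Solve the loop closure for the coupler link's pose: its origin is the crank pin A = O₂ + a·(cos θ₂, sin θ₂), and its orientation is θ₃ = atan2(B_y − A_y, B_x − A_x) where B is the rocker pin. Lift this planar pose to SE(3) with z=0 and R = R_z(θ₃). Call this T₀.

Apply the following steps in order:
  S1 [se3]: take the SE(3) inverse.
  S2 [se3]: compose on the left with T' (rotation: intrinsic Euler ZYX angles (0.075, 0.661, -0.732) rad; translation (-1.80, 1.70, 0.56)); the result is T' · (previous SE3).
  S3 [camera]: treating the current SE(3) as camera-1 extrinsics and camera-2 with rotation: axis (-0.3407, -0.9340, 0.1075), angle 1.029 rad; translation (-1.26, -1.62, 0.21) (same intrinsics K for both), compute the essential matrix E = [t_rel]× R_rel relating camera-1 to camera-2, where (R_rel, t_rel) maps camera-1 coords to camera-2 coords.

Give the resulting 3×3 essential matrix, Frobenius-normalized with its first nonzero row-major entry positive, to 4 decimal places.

source (fourbar_fk): coupler pose = R=[0.8751 -0.4840 0.0000; 0.4840 0.8751 0.0000; 0.0000 0.0000 1.0000], t=(-0.2644, 0.8603, 0.0000)
after S1 (invert_se3): R=[0.8751 0.4840 0.0000; -0.4840 0.8751 0.0000; 0.0000 0.0000 1.0000], t=(-0.1850, -0.8808, 0.0000)
after S2 (compose_se3): R=[0.9138 -0.0258 0.4053; -0.2924 0.6508 0.7007; -0.2819 -0.7588 0.5872], t=(-1.5361, 1.0628, 1.1382)
after S3 (essential): [0.5692 0.3209 -0.1696; 0.1007 0.3365 0.4209; -0.1476 0.1636 0.4418]

matrix = [0.5692 0.3209 -0.1696; 0.1007 0.3365 0.4209; -0.1476 0.1636 0.4418]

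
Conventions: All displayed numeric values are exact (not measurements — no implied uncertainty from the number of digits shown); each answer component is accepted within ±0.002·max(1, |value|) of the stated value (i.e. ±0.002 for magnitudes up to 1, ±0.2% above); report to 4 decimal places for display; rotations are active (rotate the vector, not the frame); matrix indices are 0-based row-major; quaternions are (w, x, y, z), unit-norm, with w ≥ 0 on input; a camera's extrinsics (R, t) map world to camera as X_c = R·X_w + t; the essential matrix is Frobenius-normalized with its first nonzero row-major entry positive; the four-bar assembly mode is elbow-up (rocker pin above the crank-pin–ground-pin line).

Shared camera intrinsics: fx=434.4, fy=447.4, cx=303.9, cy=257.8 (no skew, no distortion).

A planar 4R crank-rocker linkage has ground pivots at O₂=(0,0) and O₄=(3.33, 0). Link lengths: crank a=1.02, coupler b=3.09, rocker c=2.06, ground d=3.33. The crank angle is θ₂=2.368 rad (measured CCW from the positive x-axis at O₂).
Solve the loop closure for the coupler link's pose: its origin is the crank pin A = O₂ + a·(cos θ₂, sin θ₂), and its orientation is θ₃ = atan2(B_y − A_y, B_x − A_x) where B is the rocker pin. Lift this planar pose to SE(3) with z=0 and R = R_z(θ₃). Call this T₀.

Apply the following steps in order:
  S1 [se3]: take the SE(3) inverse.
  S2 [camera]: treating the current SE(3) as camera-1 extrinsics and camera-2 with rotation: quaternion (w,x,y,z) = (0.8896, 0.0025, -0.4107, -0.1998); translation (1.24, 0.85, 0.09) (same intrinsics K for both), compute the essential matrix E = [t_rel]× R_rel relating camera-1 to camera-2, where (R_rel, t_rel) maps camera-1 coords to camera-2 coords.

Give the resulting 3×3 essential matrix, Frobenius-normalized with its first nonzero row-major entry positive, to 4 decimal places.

matrix = [0.4413 0.0611 0.4137; -0.3417 0.0123 -0.1594; -0.4124 0.2696 0.4953]

source (fourbar_fk): coupler pose = R=[0.9457 -0.3251 0.0000; 0.3251 0.9457 0.0000; 0.0000 0.0000 1.0000], t=(-0.7297, 0.7127, 0.0000)
after S1 (invert_se3): R=[0.9457 0.3251 0.0000; -0.3251 0.9457 0.0000; 0.0000 0.0000 1.0000], t=(0.4583, -0.9112, 0.0000)
after S2 (essential): [0.4413 0.0611 0.4137; -0.3417 0.0123 -0.1594; -0.4124 0.2696 0.4953]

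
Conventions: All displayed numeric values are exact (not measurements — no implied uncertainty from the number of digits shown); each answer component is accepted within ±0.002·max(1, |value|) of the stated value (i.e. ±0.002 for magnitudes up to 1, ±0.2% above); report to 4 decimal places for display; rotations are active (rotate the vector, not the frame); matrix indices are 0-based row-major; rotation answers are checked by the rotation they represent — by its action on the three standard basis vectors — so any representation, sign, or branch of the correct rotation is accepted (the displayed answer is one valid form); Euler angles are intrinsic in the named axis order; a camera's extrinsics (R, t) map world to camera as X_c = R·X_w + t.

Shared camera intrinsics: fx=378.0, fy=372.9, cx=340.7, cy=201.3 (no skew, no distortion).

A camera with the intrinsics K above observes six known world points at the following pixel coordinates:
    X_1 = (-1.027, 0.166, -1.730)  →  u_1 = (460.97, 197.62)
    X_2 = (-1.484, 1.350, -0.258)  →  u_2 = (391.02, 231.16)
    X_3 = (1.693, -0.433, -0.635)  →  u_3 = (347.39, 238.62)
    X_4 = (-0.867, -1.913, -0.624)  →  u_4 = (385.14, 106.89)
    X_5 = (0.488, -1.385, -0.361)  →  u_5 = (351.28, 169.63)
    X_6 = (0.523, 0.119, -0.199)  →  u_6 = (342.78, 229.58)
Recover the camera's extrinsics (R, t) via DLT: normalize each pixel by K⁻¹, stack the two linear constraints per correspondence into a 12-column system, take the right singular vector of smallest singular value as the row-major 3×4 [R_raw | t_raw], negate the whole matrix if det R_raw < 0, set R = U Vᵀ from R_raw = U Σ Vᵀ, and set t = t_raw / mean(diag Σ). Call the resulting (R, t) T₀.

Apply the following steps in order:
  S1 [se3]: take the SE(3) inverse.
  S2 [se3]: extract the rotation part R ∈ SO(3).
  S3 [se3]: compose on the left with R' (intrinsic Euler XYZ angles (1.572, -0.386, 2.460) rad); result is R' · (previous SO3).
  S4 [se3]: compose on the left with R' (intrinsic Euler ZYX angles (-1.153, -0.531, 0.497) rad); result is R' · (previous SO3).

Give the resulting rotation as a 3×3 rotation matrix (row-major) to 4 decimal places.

rotation (matrix) = ((0.8680, 0.2396, -0.4349), (-0.0112, 0.8852, 0.4651), (0.4964, -0.3988, 0.7710))

source (pnp_recover): camera pose = R=[-0.2711 -0.0112 -0.9625; 0.5728 0.8017 -0.1707; 0.7736 -0.5976 -0.2110], t=(-0.0100, 0.1000, 6.6000)
after S1 (invert_se3): R=[-0.2711 0.5728 0.7736; -0.0112 0.8017 -0.5976; -0.9625 -0.1707 -0.2110], t=(-5.1654, 3.8638, 1.3998)
after S2 (rot_of_se3): [-0.2711 0.5728 0.7736; -0.0112 0.8017 -0.5976; -0.9625 -0.1707 -0.2110]
after S3 (compose_so3): [0.5639 -0.8158 -0.1283; 0.8099 0.5161 0.2787; -0.1612 -0.2611 0.9518]
after S4 (compose_so3): [0.8680 0.2396 -0.4349; -0.0112 0.8852 0.4651; 0.4964 -0.3988 0.7710]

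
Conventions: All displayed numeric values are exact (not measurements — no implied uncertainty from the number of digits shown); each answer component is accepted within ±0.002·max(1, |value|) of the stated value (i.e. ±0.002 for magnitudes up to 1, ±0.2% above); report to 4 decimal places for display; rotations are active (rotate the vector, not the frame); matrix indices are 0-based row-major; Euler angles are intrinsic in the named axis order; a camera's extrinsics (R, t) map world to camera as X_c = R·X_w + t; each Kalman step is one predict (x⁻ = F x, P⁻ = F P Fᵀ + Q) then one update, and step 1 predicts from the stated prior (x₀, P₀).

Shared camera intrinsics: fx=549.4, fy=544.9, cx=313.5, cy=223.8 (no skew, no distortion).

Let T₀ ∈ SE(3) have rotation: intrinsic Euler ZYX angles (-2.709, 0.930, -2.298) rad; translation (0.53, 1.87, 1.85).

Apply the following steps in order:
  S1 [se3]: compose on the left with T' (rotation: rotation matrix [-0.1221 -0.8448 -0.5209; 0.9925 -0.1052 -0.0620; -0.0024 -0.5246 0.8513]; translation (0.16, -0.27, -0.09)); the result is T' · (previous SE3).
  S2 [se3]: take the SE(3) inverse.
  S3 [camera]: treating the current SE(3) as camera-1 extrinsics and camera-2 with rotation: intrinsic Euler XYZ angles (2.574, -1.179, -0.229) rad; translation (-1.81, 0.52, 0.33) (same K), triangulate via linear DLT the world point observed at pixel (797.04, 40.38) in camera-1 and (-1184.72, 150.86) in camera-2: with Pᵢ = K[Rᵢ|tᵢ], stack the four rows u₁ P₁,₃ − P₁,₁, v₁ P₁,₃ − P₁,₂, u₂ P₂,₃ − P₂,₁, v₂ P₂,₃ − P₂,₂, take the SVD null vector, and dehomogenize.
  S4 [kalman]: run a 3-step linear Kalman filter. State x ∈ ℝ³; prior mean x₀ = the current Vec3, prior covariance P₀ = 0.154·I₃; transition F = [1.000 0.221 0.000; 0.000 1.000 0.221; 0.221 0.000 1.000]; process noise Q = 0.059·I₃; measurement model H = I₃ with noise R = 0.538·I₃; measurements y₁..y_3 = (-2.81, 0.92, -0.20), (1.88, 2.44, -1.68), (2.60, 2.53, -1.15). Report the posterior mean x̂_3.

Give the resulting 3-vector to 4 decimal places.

result = (1.1072, 1.5858, -0.4884)

after S1 (compose_se3): R=[0.6956 -0.5217 0.4940; -0.4626 0.2008 0.8635; -0.5497 -0.8292 -0.1017], t=(-2.4483, -0.0554, 0.5027)
after S2 (invert_se3): R=[0.6956 -0.4626 -0.5497; -0.5217 0.2008 -0.8292; 0.4940 0.8635 -0.1017], t=(1.9537, -0.8493, 1.3083)
after S3 (triangulate): (-0.0407, 0.6748, -0.0727)
after S4 (kf_track): (1.1072, 1.5858, -0.4884)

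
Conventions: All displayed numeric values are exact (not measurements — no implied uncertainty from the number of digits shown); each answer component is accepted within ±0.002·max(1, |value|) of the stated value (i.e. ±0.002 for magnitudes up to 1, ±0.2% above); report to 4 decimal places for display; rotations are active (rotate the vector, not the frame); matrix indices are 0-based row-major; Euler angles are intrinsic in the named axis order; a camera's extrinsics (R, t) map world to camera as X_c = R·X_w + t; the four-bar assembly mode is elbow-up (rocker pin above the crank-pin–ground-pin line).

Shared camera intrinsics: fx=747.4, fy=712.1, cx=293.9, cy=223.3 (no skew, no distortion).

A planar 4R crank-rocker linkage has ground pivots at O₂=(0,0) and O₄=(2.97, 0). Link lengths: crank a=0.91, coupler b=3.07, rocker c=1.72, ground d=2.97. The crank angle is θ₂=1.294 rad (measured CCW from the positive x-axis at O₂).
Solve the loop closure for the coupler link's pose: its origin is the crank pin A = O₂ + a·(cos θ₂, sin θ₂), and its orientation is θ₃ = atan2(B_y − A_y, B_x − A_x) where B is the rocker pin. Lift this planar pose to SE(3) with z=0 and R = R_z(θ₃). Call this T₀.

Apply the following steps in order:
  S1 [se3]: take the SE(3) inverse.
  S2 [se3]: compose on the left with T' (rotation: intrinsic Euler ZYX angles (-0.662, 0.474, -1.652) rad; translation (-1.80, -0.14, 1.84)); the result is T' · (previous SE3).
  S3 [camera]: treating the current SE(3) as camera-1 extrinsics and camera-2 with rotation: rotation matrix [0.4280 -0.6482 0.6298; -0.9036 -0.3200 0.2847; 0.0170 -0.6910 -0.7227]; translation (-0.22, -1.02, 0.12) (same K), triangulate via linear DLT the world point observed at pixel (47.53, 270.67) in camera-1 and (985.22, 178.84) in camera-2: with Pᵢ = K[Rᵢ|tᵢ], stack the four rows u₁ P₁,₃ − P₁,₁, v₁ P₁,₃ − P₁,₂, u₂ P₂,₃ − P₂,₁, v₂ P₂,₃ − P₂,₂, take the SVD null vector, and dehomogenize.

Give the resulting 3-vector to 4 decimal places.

result = (-0.3095, -1.7941, 0.3407)

source (fourbar_fk): coupler pose = R=[0.9629 -0.2699 0.0000; 0.2699 0.9629 0.0000; 0.0000 0.0000 1.0000], t=(0.2487, 0.8754, 0.0000)
after S1 (invert_se3): R=[0.9629 0.2699 0.0000; -0.2699 0.9629 0.0000; 0.0000 0.0000 1.0000], t=(-0.4757, -0.7758, 0.0000)
after S2 (compose_se3): R=[0.7861 -0.2041 0.5835; -0.5848 0.0601 0.8089; -0.2002 -0.9771 -0.0722], t=(-1.8168, -0.0471, 2.7451)
after S3 (triangulate): (-0.3095, -1.7941, 0.3407)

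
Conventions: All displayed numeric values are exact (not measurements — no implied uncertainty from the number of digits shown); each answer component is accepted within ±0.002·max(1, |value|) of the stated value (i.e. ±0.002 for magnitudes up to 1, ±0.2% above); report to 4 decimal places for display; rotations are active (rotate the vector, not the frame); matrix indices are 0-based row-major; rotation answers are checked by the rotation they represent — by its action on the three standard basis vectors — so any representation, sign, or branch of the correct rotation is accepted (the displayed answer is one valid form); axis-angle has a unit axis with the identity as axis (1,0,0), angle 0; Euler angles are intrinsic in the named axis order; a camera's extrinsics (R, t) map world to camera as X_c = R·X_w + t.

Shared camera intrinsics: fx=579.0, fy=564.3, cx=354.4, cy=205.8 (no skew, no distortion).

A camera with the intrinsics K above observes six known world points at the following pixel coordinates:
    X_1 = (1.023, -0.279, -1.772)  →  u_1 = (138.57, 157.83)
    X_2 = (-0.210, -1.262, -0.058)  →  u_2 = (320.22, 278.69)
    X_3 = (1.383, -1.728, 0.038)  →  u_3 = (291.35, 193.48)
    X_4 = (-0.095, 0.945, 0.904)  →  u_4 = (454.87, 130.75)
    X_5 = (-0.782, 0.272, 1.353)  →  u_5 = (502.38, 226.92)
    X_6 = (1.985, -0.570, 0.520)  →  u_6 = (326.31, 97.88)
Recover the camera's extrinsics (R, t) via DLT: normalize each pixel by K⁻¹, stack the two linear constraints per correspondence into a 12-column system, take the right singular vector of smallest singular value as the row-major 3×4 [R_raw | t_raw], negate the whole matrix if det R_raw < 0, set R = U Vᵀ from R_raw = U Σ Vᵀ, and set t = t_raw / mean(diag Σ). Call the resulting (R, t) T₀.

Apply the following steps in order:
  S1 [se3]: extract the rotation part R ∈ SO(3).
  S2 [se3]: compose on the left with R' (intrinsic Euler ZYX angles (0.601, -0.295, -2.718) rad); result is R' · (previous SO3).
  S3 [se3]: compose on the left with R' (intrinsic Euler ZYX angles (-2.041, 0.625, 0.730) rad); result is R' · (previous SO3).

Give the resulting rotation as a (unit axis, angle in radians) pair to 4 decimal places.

source (pnp_recover): camera pose = R=[-0.2913 0.1823 0.9391; -0.7969 -0.5894 -0.1328; 0.5293 -0.7870 0.3170], t=(-0.1600, -0.0800, 5.6293)
after S1 (rot_of_se3): [-0.2913 0.1823 0.9391; -0.7969 -0.5894 -0.1328; 0.5293 -0.7870 0.3170]
after S2 (compose_so3): [-0.7265 -0.2072 0.6552; 0.6464 0.1172 0.7539; -0.2330 0.9713 0.0488]
after S3 (compose_so3): [0.7666 -0.6360 0.0882; 0.1023 -0.0146 -0.9946; 0.6339 0.7715 0.0539]

rotation (axis_angle) = ((0.8873, -0.2741, 0.3709), 1.6680)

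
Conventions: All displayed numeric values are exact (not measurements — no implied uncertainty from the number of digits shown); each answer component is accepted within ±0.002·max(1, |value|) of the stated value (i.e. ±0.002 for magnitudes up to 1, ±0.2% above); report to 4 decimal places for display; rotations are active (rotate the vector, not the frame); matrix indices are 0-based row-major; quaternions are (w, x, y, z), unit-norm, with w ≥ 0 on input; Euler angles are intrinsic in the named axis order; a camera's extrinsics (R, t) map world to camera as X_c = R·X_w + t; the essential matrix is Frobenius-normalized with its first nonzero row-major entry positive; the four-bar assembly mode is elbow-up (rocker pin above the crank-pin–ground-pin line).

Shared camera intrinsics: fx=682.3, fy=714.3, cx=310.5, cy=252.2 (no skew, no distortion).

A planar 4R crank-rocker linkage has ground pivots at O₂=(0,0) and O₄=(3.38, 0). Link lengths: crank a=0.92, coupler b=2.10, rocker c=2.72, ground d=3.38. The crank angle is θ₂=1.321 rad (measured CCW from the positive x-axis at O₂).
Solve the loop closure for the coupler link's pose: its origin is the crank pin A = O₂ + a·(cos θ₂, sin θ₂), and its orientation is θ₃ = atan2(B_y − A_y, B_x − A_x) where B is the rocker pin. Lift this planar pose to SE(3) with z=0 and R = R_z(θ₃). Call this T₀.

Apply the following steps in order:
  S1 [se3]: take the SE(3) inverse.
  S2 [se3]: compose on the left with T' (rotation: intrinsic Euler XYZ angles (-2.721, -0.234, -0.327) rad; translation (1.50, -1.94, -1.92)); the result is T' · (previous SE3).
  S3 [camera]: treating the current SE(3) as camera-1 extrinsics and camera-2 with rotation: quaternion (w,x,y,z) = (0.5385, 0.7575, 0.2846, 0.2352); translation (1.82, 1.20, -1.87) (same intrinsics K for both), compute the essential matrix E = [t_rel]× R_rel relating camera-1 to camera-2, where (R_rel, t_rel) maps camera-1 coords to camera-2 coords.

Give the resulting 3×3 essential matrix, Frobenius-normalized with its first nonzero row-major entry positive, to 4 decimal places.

matrix = [0.5191 -0.0106 0.3700; -0.4404 -0.2335 0.2533; -0.0680 -0.2229 0.4760]

source (fourbar_fk): coupler pose = R=[0.7665 -0.6422 0.0000; 0.6422 0.7665 0.0000; 0.0000 0.0000 1.0000], t=(0.2274, 0.8914, 0.0000)
after S1 (invert_se3): R=[0.7665 0.6422 0.0000; -0.6422 0.7665 0.0000; 0.0000 0.0000 1.0000], t=(-0.7468, -0.5373, 0.0000)
after S2 (compose_se3): R=[0.5055 0.8311 -0.2319; 0.8291 -0.3935 0.3972; 0.2389 -0.3930 -0.8880], t=(0.6442, -1.7778, -1.6240)
after S3 (essential): [0.5191 -0.0106 0.3700; -0.4404 -0.2335 0.2533; -0.0680 -0.2229 0.4760]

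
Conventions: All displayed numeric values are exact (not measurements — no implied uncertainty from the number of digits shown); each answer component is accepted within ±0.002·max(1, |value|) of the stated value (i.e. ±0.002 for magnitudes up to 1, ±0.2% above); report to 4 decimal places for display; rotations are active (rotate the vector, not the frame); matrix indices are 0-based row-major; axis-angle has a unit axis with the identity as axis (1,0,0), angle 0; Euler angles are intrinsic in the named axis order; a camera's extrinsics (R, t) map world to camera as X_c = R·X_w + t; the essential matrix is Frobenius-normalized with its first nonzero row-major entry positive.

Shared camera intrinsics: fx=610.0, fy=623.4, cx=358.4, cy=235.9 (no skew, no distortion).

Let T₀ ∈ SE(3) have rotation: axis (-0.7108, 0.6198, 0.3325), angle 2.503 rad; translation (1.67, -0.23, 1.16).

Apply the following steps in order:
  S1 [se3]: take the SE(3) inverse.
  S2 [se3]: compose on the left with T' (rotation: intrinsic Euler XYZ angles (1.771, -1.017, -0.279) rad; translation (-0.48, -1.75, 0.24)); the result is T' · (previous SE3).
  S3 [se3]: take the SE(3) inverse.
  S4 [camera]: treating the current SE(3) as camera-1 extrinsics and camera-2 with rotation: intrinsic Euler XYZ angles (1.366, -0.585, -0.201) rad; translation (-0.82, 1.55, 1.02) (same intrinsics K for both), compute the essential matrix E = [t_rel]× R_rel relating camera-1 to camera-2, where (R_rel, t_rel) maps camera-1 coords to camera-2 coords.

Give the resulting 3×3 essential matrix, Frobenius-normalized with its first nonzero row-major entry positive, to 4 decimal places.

matrix = [0.3590 0.2308 -0.0064; -0.1075 0.4471 0.5261; -0.5185 -0.1976 0.1471]

after S1 (invert_se3): R=[0.1080 -0.5961 -0.7956; -0.9925 -0.1103 -0.0522; -0.0566 0.7953 -0.6036], t=(0.6054, 1.6927, 0.9776)
after S2 (compose_se3): R=[-0.0410 -0.9938 0.1035; 0.3661 0.0815 0.9270; -0.9297 0.0759 0.3605], t=(-0.7603, -3.4180, 1.3918)
after S3 (invert_se3): R=[-0.0410 0.3661 -0.9297; -0.9938 0.0815 0.0759; 0.1035 0.9270 0.3605], t=(2.5142, -0.5826, 2.7454)
after S4 (essential): [0.3590 0.2308 -0.0064; -0.1075 0.4471 0.5261; -0.5185 -0.1976 0.1471]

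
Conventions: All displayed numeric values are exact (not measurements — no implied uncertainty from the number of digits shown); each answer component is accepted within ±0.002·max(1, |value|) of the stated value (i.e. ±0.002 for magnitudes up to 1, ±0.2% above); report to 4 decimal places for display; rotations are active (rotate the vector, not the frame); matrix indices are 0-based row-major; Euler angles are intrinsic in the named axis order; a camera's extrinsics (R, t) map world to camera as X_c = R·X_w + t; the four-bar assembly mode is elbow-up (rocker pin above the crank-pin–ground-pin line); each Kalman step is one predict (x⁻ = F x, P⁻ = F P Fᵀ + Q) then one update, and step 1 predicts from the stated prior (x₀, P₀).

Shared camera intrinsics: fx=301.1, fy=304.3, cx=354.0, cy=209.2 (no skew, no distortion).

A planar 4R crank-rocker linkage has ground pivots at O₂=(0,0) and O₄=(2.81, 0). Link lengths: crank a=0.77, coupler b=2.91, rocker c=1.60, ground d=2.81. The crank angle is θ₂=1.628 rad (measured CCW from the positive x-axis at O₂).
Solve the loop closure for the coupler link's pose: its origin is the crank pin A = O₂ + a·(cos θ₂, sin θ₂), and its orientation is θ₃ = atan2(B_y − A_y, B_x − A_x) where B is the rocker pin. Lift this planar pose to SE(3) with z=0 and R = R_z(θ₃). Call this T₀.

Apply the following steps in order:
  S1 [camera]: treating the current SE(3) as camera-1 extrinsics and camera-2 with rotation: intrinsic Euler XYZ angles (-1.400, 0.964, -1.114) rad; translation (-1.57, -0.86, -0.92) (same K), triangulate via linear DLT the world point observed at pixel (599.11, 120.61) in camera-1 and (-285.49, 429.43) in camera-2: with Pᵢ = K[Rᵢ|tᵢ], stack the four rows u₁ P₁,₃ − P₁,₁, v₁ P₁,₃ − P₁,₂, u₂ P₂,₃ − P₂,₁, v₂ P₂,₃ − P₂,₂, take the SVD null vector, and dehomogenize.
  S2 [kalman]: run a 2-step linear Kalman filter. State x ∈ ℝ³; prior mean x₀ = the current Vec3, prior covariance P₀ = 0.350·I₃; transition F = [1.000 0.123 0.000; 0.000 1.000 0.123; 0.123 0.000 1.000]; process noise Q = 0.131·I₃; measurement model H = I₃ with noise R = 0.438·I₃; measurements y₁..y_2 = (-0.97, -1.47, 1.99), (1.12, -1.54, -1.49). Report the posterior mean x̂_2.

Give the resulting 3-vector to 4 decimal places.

result = (0.1864, -1.3756, 0.2262)

source (fourbar_fk): coupler pose = R=[0.9585 -0.2852 0.0000; 0.2852 0.9585 0.0000; 0.0000 0.0000 1.0000], t=(-0.0440, 0.7687, 0.0000)
after S1 (triangulate): (0.6720, -1.3719, 1.2178)
after S2 (kf_track): (0.1864, -1.3756, 0.2262)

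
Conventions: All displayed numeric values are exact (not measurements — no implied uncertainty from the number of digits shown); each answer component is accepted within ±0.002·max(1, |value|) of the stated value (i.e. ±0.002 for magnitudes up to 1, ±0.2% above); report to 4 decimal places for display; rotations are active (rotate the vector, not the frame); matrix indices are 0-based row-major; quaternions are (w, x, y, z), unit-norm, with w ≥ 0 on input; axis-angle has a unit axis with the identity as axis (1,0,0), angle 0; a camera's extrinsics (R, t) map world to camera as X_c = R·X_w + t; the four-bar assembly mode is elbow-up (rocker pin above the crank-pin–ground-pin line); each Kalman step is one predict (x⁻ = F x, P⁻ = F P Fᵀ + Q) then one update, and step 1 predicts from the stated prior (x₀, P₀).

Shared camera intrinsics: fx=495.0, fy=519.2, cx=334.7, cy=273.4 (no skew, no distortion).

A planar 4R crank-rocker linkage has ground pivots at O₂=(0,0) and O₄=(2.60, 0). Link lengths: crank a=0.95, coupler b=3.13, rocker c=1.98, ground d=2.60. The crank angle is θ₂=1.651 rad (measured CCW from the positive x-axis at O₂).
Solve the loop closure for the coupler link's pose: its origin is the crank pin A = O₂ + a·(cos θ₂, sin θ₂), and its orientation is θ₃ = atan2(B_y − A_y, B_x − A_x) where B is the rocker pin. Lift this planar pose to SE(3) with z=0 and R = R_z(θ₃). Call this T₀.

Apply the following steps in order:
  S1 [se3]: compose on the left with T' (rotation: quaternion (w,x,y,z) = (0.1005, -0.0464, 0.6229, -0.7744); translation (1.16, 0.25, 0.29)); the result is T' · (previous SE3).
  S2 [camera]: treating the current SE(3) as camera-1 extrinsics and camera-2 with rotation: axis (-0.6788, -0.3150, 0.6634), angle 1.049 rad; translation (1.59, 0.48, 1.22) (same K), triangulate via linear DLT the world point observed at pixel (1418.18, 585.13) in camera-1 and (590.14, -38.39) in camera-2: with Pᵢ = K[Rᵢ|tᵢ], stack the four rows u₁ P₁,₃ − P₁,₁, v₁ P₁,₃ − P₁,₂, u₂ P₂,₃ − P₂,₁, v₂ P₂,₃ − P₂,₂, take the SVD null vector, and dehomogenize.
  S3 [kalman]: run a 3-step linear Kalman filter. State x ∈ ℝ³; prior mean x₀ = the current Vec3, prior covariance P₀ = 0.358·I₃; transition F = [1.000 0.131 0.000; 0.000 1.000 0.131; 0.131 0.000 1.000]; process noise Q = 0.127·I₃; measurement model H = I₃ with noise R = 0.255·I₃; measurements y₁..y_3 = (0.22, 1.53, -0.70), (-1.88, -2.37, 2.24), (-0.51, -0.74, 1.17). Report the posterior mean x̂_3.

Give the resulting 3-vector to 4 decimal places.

result = (-0.8771, -0.7766, 0.9747)

source (fourbar_fk): coupler pose = R=[0.9463 -0.3234 0.0000; 0.3234 0.9463 0.0000; 0.0000 0.0000 1.0000], t=(-0.0761, 0.9469, 0.0000)
after S1 (compose_se3): R=[-0.8914 0.4081 0.1971; -0.2679 -0.1238 -0.9555; -0.3655 -0.9045 0.2196], t=(1.3269, 0.0733, -0.6284)
after S2 (triangulate): (-1.5174, -1.1868, 0.0243)
after S3 (kf_track): (-0.8771, -0.7766, 0.9747)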